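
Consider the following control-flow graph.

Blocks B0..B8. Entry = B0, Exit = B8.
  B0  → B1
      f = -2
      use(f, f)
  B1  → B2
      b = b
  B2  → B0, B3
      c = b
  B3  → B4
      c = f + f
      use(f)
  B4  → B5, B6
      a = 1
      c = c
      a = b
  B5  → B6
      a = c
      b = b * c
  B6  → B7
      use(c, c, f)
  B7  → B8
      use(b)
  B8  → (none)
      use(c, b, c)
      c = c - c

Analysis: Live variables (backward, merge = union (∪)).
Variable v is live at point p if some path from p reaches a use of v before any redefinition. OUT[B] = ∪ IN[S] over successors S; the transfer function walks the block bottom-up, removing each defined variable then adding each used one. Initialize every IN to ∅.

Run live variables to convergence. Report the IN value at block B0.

Answer: {b}

Derivation:
Per-block solution:
  B0: | IN={b} | OUT={b, f}
  B1: | IN={b, f} | OUT={b, f}
  B2: | IN={b, f} | OUT={b, f}
  B3: | IN={b, f} | OUT={b, c, f}
  B4: | IN={b, c, f} | OUT={b, c, f}
  B5: | IN={b, c, f} | OUT={b, c, f}
  B6: | IN={b, c, f} | OUT={b, c}
  B7: | IN={b, c} | OUT={b, c}
  B8: | IN={b, c} | OUT={}

Merge at B0: OUT[B0] = IN[B1] = {b, f}
Applying B0's transfer function to that OUT value gives IN[B0] (row B0 above).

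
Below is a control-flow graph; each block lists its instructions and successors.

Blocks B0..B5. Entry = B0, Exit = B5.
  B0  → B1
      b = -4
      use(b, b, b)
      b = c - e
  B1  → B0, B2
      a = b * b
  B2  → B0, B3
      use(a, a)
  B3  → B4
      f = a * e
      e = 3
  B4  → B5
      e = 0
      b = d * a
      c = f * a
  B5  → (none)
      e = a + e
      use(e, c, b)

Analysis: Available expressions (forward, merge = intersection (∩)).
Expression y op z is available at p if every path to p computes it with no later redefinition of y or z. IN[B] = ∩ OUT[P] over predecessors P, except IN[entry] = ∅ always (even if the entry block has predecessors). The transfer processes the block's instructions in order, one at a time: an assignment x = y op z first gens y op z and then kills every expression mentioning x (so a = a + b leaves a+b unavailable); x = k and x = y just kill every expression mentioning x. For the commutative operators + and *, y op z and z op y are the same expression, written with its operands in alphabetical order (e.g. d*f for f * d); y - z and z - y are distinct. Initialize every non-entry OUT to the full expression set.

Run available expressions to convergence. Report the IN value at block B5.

Per-block solution:
  B0:  IN={}  OUT={c-e}
  B1:  IN={c-e}  OUT={b*b, c-e}
  B2:  IN={b*b, c-e}  OUT={b*b, c-e}
  B3:  IN={b*b, c-e}  OUT={b*b}
  B4:  IN={b*b}  OUT={a*d, a*f}
  B5:  IN={a*d, a*f}  OUT={a*d, a*f}

Merge at B5: IN[B5] = OUT[B4] = {a*d, a*f}

Answer: {a*d, a*f}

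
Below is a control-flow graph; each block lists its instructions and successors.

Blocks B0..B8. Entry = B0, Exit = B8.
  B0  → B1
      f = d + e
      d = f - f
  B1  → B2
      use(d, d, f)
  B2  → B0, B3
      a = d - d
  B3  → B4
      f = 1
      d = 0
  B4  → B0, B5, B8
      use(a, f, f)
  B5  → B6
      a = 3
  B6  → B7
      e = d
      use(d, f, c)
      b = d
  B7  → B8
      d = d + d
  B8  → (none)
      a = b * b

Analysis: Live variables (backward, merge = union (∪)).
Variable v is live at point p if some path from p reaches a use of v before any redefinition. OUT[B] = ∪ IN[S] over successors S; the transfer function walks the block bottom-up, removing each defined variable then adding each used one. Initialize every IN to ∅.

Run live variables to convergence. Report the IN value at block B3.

Answer: {a, b, c, e}

Working:
Fixpoint table:
  B0:  IN={b, c, d, e}  OUT={b, c, d, e, f}
  B1:  IN={b, c, d, e, f}  OUT={b, c, d, e}
  B2:  IN={b, c, d, e}  OUT={a, b, c, d, e}
  B3:  IN={a, b, c, e}  OUT={a, b, c, d, e, f}
  B4:  IN={a, b, c, d, e, f}  OUT={b, c, d, e, f}
  B5:  IN={c, d, f}  OUT={c, d, f}
  B6:  IN={c, d, f}  OUT={b, d}
  B7:  IN={b, d}  OUT={b}
  B8:  IN={b}  OUT={}

Merge at B3: OUT[B3] = IN[B4] = {a, b, c, d, e, f}
Applying B3's transfer function to that OUT value gives IN[B3] (row B3 above).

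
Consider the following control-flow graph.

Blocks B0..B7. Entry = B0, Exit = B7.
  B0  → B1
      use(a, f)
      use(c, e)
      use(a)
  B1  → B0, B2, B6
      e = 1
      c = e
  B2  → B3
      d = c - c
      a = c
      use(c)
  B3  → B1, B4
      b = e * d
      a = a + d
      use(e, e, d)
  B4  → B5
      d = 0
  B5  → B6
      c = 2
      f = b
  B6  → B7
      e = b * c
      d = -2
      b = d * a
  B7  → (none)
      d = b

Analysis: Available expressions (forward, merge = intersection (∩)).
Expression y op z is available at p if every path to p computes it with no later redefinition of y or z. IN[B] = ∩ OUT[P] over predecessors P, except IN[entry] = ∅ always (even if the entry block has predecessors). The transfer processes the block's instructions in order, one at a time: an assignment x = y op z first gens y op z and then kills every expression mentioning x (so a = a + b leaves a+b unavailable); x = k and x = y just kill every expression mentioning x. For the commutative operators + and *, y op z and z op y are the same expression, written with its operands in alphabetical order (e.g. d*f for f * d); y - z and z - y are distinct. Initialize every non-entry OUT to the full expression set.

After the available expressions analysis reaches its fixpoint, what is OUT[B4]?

Answer: {c-c}

Trace:
Converged values:
  B0:  IN={}  OUT={}
  B1:  IN={}  OUT={}
  B2:  IN={}  OUT={c-c}
  B3:  IN={c-c}  OUT={c-c, d*e}
  B4:  IN={c-c, d*e}  OUT={c-c}
  B5:  IN={c-c}  OUT={}
  B6:  IN={}  OUT={a*d}
  B7:  IN={a*d}  OUT={}

Merge at B4: IN[B4] = OUT[B3] = {c-c, d*e}
Applying B4's transfer function to that IN value gives OUT[B4] (row B4 above).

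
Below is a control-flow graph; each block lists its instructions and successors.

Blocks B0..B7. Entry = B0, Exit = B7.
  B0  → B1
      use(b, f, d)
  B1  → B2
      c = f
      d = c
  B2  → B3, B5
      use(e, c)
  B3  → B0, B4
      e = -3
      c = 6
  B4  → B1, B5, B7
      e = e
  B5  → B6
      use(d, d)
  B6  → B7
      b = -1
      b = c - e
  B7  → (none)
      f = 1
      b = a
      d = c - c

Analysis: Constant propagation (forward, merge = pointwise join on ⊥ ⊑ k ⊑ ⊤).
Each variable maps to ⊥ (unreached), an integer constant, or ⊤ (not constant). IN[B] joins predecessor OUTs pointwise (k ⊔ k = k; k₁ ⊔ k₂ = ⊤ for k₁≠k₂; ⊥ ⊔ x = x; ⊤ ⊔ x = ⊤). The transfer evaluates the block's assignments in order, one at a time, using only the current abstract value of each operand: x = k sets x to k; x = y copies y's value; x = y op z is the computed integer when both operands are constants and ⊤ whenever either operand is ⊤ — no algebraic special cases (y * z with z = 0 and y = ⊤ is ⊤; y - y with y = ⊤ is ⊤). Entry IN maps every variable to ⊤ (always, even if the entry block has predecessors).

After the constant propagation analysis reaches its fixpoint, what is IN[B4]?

Answer: {a: ⊤, b: ⊤, c: 6, d: ⊤, e: -3, f: ⊤}

Working:
Fixpoint table:
  B0:  IN=(all ⊤)  OUT=(all ⊤)
  B1:  IN=(all ⊤)  OUT=(all ⊤)
  B2:  IN=(all ⊤)  OUT=(all ⊤)
  B3:  IN=(all ⊤)  OUT={c:6, e:-3; rest ⊤}
  B4:  IN={c:6, e:-3; rest ⊤}  OUT={c:6, e:-3; rest ⊤}
  B5:  IN=(all ⊤)  OUT=(all ⊤)
  B6:  IN=(all ⊤)  OUT=(all ⊤)
  B7:  IN=(all ⊤)  OUT={f:1; rest ⊤}

Merge at B4: IN[B4] = OUT[B3] = {a: ⊤, b: ⊤, c: 6, d: ⊤, e: -3, f: ⊤}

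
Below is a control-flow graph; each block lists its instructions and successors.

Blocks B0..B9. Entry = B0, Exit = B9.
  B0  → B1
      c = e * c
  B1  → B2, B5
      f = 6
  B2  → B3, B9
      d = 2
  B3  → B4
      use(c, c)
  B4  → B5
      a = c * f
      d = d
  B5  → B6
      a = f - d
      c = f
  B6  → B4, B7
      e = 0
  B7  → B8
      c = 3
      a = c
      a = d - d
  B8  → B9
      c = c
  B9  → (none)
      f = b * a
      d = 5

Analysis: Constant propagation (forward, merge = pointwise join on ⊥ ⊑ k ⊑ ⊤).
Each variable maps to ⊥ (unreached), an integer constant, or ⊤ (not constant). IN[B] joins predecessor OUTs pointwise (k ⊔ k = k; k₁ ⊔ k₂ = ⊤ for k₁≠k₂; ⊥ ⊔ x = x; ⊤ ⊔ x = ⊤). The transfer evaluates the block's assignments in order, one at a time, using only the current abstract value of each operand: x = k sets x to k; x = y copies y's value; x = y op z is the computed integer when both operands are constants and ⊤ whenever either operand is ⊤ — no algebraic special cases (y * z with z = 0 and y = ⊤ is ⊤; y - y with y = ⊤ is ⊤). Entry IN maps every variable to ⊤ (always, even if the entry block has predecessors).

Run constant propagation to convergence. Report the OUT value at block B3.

Answer: {a: ⊤, b: ⊤, c: ⊤, d: 2, e: ⊤, f: 6}

Derivation:
Per-block solution:
  B0: | IN=(all ⊤) | OUT=(all ⊤)
  B1: | IN=(all ⊤) | OUT={f:6; rest ⊤}
  B2: | IN={f:6; rest ⊤} | OUT={d:2, f:6; rest ⊤}
  B3: | IN={d:2, f:6; rest ⊤} | OUT={d:2, f:6; rest ⊤}
  B4: | IN={f:6; rest ⊤} | OUT={f:6; rest ⊤}
  B5: | IN={f:6; rest ⊤} | OUT={c:6, f:6; rest ⊤}
  B6: | IN={c:6, f:6; rest ⊤} | OUT={c:6, e:0, f:6; rest ⊤}
  B7: | IN={c:6, e:0, f:6; rest ⊤} | OUT={c:3, e:0, f:6; rest ⊤}
  B8: | IN={c:3, e:0, f:6; rest ⊤} | OUT={c:3, e:0, f:6; rest ⊤}
  B9: | IN={f:6; rest ⊤} | OUT={d:5; rest ⊤}

Merge at B3: IN[B3] = OUT[B2] = {a: ⊤, b: ⊤, c: ⊤, d: 2, e: ⊤, f: 6}
Applying B3's transfer function to that IN value gives OUT[B3] (row B3 above).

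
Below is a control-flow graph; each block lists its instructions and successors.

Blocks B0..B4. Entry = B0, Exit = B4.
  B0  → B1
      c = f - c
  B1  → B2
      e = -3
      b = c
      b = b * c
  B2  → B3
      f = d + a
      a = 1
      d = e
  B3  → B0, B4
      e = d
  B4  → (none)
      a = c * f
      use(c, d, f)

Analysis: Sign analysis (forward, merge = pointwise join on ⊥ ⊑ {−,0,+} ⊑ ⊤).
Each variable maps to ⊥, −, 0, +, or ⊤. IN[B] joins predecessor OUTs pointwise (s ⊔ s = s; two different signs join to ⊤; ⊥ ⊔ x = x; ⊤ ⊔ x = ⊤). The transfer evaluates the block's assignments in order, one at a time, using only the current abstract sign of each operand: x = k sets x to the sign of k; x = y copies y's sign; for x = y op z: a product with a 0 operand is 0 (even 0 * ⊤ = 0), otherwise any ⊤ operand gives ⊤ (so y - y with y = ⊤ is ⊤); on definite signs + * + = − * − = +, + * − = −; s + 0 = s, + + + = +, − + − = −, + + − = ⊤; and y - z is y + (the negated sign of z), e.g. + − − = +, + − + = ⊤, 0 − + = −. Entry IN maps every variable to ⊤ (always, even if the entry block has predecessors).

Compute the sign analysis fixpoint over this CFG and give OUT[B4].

Answer: {a: ⊤, b: ⊤, c: ⊤, d: -, e: -, f: ⊤}

Derivation:
Per-block solution:
  B0:  IN=(all ⊤)  OUT=(all ⊤)
  B1:  IN=(all ⊤)  OUT={e:-; rest ⊤}
  B2:  IN={e:-; rest ⊤}  OUT={a:+, d:-, e:-; rest ⊤}
  B3:  IN={a:+, d:-, e:-; rest ⊤}  OUT={a:+, d:-, e:-; rest ⊤}
  B4:  IN={a:+, d:-, e:-; rest ⊤}  OUT={d:-, e:-; rest ⊤}

Merge at B4: IN[B4] = OUT[B3] = {a: +, b: ⊤, c: ⊤, d: -, e: -, f: ⊤}
Applying B4's transfer function to that IN value gives OUT[B4] (row B4 above).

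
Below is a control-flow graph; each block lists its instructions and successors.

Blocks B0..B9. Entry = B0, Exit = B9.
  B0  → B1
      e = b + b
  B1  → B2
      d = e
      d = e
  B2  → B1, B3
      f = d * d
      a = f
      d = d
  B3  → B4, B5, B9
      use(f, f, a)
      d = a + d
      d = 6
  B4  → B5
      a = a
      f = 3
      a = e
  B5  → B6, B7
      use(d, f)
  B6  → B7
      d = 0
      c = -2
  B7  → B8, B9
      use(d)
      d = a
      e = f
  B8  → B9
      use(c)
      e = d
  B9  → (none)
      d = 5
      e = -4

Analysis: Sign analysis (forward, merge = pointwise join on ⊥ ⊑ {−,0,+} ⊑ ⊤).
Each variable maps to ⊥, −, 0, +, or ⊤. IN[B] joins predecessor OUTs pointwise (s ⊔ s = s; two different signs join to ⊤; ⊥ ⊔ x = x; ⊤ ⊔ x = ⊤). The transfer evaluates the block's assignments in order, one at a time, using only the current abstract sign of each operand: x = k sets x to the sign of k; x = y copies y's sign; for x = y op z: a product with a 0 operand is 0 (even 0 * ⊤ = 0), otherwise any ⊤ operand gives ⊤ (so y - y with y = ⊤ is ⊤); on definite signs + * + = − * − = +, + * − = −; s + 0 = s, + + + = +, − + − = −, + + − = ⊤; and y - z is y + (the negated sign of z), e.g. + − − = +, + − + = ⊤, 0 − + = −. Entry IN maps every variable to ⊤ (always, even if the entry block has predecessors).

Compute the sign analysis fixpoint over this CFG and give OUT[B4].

Answer: {a: ⊤, b: ⊤, c: ⊤, d: +, e: ⊤, f: +}

Working:
Fixpoint table:
  B0: | IN=(all ⊤) | OUT=(all ⊤)
  B1: | IN=(all ⊤) | OUT=(all ⊤)
  B2: | IN=(all ⊤) | OUT=(all ⊤)
  B3: | IN=(all ⊤) | OUT={d:+; rest ⊤}
  B4: | IN={d:+; rest ⊤} | OUT={d:+, f:+; rest ⊤}
  B5: | IN={d:+; rest ⊤} | OUT={d:+; rest ⊤}
  B6: | IN={d:+; rest ⊤} | OUT={c:-, d:0; rest ⊤}
  B7: | IN=(all ⊤) | OUT=(all ⊤)
  B8: | IN=(all ⊤) | OUT=(all ⊤)
  B9: | IN=(all ⊤) | OUT={d:+, e:-; rest ⊤}

Merge at B4: IN[B4] = OUT[B3] = {a: ⊤, b: ⊤, c: ⊤, d: +, e: ⊤, f: ⊤}
Applying B4's transfer function to that IN value gives OUT[B4] (row B4 above).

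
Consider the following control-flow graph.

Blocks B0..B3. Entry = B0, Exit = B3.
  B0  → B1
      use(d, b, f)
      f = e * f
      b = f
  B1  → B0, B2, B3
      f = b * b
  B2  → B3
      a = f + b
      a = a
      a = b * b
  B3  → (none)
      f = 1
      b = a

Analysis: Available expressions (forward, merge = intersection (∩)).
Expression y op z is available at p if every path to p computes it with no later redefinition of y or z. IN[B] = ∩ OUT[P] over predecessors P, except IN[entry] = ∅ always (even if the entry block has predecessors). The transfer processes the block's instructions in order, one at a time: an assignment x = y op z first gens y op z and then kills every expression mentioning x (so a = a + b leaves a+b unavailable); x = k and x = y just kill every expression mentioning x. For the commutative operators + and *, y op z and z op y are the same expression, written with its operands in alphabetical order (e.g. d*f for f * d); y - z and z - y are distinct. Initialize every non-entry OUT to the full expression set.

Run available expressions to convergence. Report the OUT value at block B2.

Fixpoint table:
  B0:  IN={}  OUT={}
  B1:  IN={}  OUT={b*b}
  B2:  IN={b*b}  OUT={b*b, b+f}
  B3:  IN={b*b}  OUT={}

Merge at B2: IN[B2] = OUT[B1] = {b*b}
Applying B2's transfer function to that IN value gives OUT[B2] (row B2 above).

Answer: {b*b, b+f}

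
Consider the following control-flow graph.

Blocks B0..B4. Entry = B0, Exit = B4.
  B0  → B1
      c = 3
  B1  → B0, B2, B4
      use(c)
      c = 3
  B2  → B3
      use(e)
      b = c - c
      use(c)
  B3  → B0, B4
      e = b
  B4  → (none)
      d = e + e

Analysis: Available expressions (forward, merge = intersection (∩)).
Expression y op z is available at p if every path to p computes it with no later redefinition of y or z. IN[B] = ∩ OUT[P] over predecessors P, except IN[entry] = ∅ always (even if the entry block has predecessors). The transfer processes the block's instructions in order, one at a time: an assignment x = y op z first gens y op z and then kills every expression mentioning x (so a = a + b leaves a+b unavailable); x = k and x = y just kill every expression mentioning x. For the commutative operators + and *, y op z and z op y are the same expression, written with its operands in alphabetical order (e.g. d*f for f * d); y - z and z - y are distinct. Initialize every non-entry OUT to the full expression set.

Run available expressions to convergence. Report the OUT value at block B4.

Answer: {e+e}

Working:
Fixpoint table:
  B0:   IN={}   OUT={}
  B1:   IN={}   OUT={}
  B2:   IN={}   OUT={c-c}
  B3:   IN={c-c}   OUT={c-c}
  B4:   IN={}   OUT={e+e}

Merge at B4: IN[B4] = OUT[B1] ∩ OUT[B3] = {}
Applying B4's transfer function to that IN value gives OUT[B4] (row B4 above).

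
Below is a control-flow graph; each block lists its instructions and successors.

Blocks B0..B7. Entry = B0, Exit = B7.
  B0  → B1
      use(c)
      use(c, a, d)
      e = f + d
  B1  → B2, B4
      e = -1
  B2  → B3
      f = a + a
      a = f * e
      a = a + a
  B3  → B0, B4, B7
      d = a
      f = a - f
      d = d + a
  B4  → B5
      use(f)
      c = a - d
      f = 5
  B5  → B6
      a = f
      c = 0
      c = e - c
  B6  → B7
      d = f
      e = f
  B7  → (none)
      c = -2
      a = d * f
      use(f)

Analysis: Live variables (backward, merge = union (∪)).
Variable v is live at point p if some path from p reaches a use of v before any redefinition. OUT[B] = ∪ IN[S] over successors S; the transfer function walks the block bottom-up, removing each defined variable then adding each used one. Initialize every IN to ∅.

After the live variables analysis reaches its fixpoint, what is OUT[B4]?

Converged values:
  B0: | IN={a, c, d, f} | OUT={a, c, d, f}
  B1: | IN={a, c, d, f} | OUT={a, c, d, e, f}
  B2: | IN={a, c, e} | OUT={a, c, e, f}
  B3: | IN={a, c, e, f} | OUT={a, c, d, e, f}
  B4: | IN={a, d, e, f} | OUT={e, f}
  B5: | IN={e, f} | OUT={f}
  B6: | IN={f} | OUT={d, f}
  B7: | IN={d, f} | OUT={}

Merge at B4: OUT[B4] = IN[B5] = {e, f}

Answer: {e, f}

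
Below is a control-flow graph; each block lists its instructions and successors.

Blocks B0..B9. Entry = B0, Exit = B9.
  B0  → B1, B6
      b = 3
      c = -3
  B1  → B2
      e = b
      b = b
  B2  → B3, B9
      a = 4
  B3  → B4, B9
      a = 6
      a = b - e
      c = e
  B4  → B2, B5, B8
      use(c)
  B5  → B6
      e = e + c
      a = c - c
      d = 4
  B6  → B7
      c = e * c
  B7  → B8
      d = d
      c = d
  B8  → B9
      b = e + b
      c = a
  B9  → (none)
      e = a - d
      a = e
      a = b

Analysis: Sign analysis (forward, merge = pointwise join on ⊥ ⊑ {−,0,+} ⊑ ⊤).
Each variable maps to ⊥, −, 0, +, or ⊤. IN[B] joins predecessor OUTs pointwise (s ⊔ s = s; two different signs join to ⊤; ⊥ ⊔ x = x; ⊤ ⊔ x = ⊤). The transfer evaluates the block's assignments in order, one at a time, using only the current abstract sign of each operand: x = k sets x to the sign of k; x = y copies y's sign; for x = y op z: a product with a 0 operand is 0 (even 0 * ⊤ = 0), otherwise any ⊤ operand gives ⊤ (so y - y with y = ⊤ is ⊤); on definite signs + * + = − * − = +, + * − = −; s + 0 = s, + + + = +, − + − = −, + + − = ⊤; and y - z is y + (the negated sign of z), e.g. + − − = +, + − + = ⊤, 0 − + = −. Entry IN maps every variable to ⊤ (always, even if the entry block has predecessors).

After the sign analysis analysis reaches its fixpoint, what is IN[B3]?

Answer: {a: +, b: +, c: ⊤, d: ⊤, e: +, f: ⊤}

Derivation:
Fixpoint table:
  B0:   IN=(all ⊤)   OUT={b:+, c:-; rest ⊤}
  B1:   IN={b:+, c:-; rest ⊤}   OUT={b:+, c:-, e:+; rest ⊤}
  B2:   IN={b:+, e:+; rest ⊤}   OUT={a:+, b:+, e:+; rest ⊤}
  B3:   IN={a:+, b:+, e:+; rest ⊤}   OUT={b:+, c:+, e:+; rest ⊤}
  B4:   IN={b:+, c:+, e:+; rest ⊤}   OUT={b:+, c:+, e:+; rest ⊤}
  B5:   IN={b:+, c:+, e:+; rest ⊤}   OUT={b:+, c:+, d:+, e:+; rest ⊤}
  B6:   IN={b:+; rest ⊤}   OUT={b:+; rest ⊤}
  B7:   IN={b:+; rest ⊤}   OUT={b:+; rest ⊤}
  B8:   IN={b:+; rest ⊤}   OUT=(all ⊤)
  B9:   IN=(all ⊤)   OUT=(all ⊤)

Merge at B3: IN[B3] = OUT[B2] = {a: +, b: +, c: ⊤, d: ⊤, e: +, f: ⊤}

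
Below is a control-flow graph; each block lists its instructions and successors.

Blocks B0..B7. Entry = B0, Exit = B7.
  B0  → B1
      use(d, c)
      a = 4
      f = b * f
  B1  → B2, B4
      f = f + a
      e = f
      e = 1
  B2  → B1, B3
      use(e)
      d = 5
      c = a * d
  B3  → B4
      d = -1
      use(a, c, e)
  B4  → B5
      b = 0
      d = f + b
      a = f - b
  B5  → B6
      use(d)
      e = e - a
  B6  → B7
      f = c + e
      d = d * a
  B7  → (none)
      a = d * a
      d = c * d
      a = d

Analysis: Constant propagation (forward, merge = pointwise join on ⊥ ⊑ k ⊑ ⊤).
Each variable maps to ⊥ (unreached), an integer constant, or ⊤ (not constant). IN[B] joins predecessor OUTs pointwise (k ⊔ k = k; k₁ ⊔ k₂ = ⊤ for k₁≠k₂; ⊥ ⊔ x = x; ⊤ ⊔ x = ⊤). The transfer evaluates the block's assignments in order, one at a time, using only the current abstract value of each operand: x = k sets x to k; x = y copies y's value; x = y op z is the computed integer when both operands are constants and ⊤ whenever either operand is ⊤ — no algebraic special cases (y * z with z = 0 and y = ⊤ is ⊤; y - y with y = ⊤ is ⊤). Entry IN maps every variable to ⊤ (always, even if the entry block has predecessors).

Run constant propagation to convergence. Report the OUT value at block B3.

Fixpoint table:
  B0:   IN=(all ⊤)   OUT={a:4; rest ⊤}
  B1:   IN={a:4; rest ⊤}   OUT={a:4, e:1; rest ⊤}
  B2:   IN={a:4, e:1; rest ⊤}   OUT={a:4, c:20, d:5, e:1; rest ⊤}
  B3:   IN={a:4, c:20, d:5, e:1; rest ⊤}   OUT={a:4, c:20, d:-1, e:1; rest ⊤}
  B4:   IN={a:4, e:1; rest ⊤}   OUT={b:0, e:1; rest ⊤}
  B5:   IN={b:0, e:1; rest ⊤}   OUT={b:0; rest ⊤}
  B6:   IN={b:0; rest ⊤}   OUT={b:0; rest ⊤}
  B7:   IN={b:0; rest ⊤}   OUT={b:0; rest ⊤}

Merge at B3: IN[B3] = OUT[B2] = {a: 4, b: ⊤, c: 20, d: 5, e: 1, f: ⊤}
Applying B3's transfer function to that IN value gives OUT[B3] (row B3 above).

Answer: {a: 4, b: ⊤, c: 20, d: -1, e: 1, f: ⊤}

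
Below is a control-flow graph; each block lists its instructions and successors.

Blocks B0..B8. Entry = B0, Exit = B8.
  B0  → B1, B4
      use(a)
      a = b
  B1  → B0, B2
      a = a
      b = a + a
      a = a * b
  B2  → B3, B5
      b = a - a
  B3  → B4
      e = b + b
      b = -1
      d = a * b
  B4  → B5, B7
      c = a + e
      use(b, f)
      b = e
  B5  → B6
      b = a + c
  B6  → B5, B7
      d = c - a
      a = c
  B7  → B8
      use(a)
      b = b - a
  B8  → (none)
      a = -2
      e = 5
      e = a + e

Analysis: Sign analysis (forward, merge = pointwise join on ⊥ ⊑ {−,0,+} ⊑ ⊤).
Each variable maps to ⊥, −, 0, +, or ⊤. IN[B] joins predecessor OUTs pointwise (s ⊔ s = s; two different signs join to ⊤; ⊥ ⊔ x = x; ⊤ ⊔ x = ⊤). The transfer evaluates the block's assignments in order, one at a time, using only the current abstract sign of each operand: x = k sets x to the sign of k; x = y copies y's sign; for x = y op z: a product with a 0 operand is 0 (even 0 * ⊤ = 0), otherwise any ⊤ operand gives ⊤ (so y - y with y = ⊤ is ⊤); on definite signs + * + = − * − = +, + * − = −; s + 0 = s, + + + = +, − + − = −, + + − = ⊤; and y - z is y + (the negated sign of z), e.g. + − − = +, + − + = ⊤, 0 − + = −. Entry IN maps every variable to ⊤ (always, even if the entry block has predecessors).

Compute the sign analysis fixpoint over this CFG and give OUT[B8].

Fixpoint table:
  B0:  IN=(all ⊤)  OUT=(all ⊤)
  B1:  IN=(all ⊤)  OUT=(all ⊤)
  B2:  IN=(all ⊤)  OUT=(all ⊤)
  B3:  IN=(all ⊤)  OUT={b:-; rest ⊤}
  B4:  IN=(all ⊤)  OUT=(all ⊤)
  B5:  IN=(all ⊤)  OUT=(all ⊤)
  B6:  IN=(all ⊤)  OUT=(all ⊤)
  B7:  IN=(all ⊤)  OUT=(all ⊤)
  B8:  IN=(all ⊤)  OUT={a:-; rest ⊤}

Merge at B8: IN[B8] = OUT[B7] = {a: ⊤, b: ⊤, c: ⊤, d: ⊤, e: ⊤, f: ⊤}
Applying B8's transfer function to that IN value gives OUT[B8] (row B8 above).

Answer: {a: -, b: ⊤, c: ⊤, d: ⊤, e: ⊤, f: ⊤}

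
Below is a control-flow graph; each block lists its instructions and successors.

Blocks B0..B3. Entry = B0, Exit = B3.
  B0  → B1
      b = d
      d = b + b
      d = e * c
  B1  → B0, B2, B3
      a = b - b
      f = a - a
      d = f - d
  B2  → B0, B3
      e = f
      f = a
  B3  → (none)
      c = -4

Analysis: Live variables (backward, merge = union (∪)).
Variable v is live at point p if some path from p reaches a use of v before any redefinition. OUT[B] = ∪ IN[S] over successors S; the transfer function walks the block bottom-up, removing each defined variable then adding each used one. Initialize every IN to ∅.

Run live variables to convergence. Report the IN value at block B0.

Per-block solution:
  B0: | IN={c, d, e} | OUT={b, c, d, e}
  B1: | IN={b, c, d, e} | OUT={a, c, d, e, f}
  B2: | IN={a, c, d, f} | OUT={c, d, e}
  B3: | IN={} | OUT={}

Merge at B0: OUT[B0] = IN[B1] = {b, c, d, e}
Applying B0's transfer function to that OUT value gives IN[B0] (row B0 above).

Answer: {c, d, e}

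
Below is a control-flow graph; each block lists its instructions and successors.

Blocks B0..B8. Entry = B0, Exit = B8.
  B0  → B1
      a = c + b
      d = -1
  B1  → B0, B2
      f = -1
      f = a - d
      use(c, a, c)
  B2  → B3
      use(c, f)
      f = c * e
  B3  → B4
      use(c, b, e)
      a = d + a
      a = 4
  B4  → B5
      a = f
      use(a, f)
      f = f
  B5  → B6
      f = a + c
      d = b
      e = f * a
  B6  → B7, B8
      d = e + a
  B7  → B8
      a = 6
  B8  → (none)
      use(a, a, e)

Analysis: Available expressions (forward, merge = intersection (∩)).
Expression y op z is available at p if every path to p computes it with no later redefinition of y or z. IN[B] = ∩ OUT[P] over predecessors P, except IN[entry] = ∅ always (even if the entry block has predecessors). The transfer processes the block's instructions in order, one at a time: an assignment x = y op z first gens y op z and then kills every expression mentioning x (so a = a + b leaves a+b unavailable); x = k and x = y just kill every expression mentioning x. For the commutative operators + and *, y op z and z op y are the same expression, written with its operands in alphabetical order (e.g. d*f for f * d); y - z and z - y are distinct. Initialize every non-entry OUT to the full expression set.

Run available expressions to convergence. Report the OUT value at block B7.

Answer: {b+c}

Working:
Converged values:
  B0: | IN={} | OUT={b+c}
  B1: | IN={b+c} | OUT={a-d, b+c}
  B2: | IN={a-d, b+c} | OUT={a-d, b+c, c*e}
  B3: | IN={a-d, b+c, c*e} | OUT={b+c, c*e}
  B4: | IN={b+c, c*e} | OUT={b+c, c*e}
  B5: | IN={b+c, c*e} | OUT={a*f, a+c, b+c}
  B6: | IN={a*f, a+c, b+c} | OUT={a*f, a+c, a+e, b+c}
  B7: | IN={a*f, a+c, a+e, b+c} | OUT={b+c}
  B8: | IN={b+c} | OUT={b+c}

Merge at B7: IN[B7] = OUT[B6] = {a*f, a+c, a+e, b+c}
Applying B7's transfer function to that IN value gives OUT[B7] (row B7 above).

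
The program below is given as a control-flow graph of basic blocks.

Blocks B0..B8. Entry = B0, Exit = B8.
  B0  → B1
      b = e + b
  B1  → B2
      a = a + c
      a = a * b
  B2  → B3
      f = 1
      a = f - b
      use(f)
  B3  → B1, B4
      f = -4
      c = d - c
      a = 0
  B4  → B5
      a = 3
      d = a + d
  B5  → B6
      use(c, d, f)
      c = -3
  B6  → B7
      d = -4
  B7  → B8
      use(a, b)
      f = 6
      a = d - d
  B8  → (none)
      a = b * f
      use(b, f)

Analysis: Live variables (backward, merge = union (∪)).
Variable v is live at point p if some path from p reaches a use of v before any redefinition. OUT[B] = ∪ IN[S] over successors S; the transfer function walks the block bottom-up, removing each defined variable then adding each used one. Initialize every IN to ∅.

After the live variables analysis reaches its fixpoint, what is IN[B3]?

Answer: {b, c, d}

Working:
Per-block solution:
  B0:   IN={a, b, c, d, e}   OUT={a, b, c, d}
  B1:   IN={a, b, c, d}   OUT={b, c, d}
  B2:   IN={b, c, d}   OUT={b, c, d}
  B3:   IN={b, c, d}   OUT={a, b, c, d, f}
  B4:   IN={b, c, d, f}   OUT={a, b, c, d, f}
  B5:   IN={a, b, c, d, f}   OUT={a, b}
  B6:   IN={a, b}   OUT={a, b, d}
  B7:   IN={a, b, d}   OUT={b, f}
  B8:   IN={b, f}   OUT={}

Merge at B3: OUT[B3] = IN[B1] ⊔ IN[B4] = {a, b, c, d, f}
Applying B3's transfer function to that OUT value gives IN[B3] (row B3 above).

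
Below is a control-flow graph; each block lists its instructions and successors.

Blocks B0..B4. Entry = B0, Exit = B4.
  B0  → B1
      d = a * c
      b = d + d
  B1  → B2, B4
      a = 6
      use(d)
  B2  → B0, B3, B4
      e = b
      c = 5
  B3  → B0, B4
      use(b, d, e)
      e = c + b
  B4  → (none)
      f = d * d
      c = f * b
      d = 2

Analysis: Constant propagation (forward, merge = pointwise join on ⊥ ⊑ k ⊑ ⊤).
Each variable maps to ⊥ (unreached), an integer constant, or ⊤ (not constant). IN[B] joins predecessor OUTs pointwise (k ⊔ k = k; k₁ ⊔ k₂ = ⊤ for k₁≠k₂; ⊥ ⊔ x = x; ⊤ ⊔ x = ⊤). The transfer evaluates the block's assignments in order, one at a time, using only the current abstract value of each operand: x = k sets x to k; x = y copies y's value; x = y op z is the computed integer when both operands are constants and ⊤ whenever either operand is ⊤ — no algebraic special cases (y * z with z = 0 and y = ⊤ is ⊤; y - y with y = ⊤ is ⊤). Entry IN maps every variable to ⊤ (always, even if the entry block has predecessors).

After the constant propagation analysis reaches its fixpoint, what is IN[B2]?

Converged values:
  B0: | IN=(all ⊤) | OUT=(all ⊤)
  B1: | IN=(all ⊤) | OUT={a:6; rest ⊤}
  B2: | IN={a:6; rest ⊤} | OUT={a:6, c:5; rest ⊤}
  B3: | IN={a:6, c:5; rest ⊤} | OUT={a:6, c:5; rest ⊤}
  B4: | IN={a:6; rest ⊤} | OUT={a:6, d:2; rest ⊤}

Merge at B2: IN[B2] = OUT[B1] = {a: 6, b: ⊤, c: ⊤, d: ⊤, e: ⊤, f: ⊤}

Answer: {a: 6, b: ⊤, c: ⊤, d: ⊤, e: ⊤, f: ⊤}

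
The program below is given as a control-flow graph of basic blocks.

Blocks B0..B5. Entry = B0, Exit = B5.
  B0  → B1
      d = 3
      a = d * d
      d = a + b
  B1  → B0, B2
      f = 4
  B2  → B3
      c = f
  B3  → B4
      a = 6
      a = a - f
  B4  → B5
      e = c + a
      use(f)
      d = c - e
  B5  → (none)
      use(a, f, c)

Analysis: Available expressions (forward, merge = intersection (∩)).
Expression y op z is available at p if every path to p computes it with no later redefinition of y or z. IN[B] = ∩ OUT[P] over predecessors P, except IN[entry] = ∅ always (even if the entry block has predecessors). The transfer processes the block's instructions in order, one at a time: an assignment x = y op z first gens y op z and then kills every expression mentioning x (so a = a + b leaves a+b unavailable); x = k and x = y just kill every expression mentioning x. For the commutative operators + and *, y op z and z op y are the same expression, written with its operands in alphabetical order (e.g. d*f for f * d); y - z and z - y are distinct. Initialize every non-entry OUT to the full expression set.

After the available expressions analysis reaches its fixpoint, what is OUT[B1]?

Answer: {a+b}

Working:
Converged values:
  B0:  IN={}  OUT={a+b}
  B1:  IN={a+b}  OUT={a+b}
  B2:  IN={a+b}  OUT={a+b}
  B3:  IN={a+b}  OUT={}
  B4:  IN={}  OUT={a+c, c-e}
  B5:  IN={a+c, c-e}  OUT={a+c, c-e}

Merge at B1: IN[B1] = OUT[B0] = {a+b}
Applying B1's transfer function to that IN value gives OUT[B1] (row B1 above).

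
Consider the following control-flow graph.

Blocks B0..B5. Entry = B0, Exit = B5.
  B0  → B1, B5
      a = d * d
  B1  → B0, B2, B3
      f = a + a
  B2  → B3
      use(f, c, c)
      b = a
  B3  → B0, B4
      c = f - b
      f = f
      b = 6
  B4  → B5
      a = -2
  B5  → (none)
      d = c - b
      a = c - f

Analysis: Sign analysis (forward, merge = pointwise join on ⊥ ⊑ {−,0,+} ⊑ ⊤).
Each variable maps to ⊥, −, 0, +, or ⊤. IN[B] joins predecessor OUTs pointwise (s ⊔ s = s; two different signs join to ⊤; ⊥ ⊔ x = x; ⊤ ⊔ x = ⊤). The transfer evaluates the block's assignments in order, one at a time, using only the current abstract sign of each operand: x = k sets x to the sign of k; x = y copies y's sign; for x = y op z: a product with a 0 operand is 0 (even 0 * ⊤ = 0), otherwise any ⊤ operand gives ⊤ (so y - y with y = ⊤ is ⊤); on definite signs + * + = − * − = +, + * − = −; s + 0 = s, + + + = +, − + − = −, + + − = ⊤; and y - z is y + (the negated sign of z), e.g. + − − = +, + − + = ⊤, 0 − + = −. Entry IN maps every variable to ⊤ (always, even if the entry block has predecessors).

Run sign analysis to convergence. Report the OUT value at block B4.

Per-block solution:
  B0:   IN=(all ⊤)   OUT=(all ⊤)
  B1:   IN=(all ⊤)   OUT=(all ⊤)
  B2:   IN=(all ⊤)   OUT=(all ⊤)
  B3:   IN=(all ⊤)   OUT={b:+; rest ⊤}
  B4:   IN={b:+; rest ⊤}   OUT={a:-, b:+; rest ⊤}
  B5:   IN=(all ⊤)   OUT=(all ⊤)

Merge at B4: IN[B4] = OUT[B3] = {a: ⊤, b: +, c: ⊤, d: ⊤, e: ⊤, f: ⊤}
Applying B4's transfer function to that IN value gives OUT[B4] (row B4 above).

Answer: {a: -, b: +, c: ⊤, d: ⊤, e: ⊤, f: ⊤}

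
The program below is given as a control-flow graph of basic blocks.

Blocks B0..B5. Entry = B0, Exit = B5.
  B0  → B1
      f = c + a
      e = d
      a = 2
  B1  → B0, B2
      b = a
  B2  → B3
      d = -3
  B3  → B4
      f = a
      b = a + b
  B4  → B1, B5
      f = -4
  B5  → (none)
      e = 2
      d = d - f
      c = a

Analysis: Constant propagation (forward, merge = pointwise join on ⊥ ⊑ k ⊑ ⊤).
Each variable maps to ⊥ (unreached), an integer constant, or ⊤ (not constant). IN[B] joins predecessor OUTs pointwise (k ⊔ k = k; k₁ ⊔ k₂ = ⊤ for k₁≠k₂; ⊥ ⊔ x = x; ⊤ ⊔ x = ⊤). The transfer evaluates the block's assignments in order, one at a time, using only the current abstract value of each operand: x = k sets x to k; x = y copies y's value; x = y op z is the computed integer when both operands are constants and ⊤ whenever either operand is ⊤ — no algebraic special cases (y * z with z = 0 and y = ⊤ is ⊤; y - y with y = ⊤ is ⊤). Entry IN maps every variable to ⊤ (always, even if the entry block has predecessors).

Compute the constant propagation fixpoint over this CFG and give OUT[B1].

Per-block solution:
  B0:   IN=(all ⊤)   OUT={a:2; rest ⊤}
  B1:   IN={a:2; rest ⊤}   OUT={a:2, b:2; rest ⊤}
  B2:   IN={a:2, b:2; rest ⊤}   OUT={a:2, b:2, d:-3; rest ⊤}
  B3:   IN={a:2, b:2, d:-3; rest ⊤}   OUT={a:2, b:4, d:-3, f:2; rest ⊤}
  B4:   IN={a:2, b:4, d:-3, f:2; rest ⊤}   OUT={a:2, b:4, d:-3, f:-4; rest ⊤}
  B5:   IN={a:2, b:4, d:-3, f:-4; rest ⊤}   OUT={a:2, b:4, c:2, d:1, e:2, f:-4; rest ⊤}

Merge at B1: IN[B1] = OUT[B0] ⊔ OUT[B4] = {a: 2, b: ⊤, c: ⊤, d: ⊤, e: ⊤, f: ⊤}
Applying B1's transfer function to that IN value gives OUT[B1] (row B1 above).

Answer: {a: 2, b: 2, c: ⊤, d: ⊤, e: ⊤, f: ⊤}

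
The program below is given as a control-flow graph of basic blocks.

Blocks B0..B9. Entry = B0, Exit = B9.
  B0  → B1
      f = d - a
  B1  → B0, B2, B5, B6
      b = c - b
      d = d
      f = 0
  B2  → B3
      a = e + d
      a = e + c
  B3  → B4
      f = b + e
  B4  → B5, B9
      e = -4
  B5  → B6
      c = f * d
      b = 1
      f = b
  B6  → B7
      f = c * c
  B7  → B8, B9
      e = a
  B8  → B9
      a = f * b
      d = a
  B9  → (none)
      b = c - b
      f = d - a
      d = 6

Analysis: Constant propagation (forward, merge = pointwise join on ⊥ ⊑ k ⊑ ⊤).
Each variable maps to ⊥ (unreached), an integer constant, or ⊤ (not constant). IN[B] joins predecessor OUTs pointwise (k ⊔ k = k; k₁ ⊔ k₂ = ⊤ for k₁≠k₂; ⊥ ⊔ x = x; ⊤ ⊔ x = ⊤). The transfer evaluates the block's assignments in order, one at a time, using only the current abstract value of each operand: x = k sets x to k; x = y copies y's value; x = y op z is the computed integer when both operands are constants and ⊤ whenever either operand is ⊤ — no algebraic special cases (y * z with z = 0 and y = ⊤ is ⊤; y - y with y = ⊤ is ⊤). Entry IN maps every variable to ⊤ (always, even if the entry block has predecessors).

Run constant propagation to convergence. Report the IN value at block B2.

Per-block solution:
  B0:  IN=(all ⊤)  OUT=(all ⊤)
  B1:  IN=(all ⊤)  OUT={f:0; rest ⊤}
  B2:  IN={f:0; rest ⊤}  OUT={f:0; rest ⊤}
  B3:  IN={f:0; rest ⊤}  OUT=(all ⊤)
  B4:  IN=(all ⊤)  OUT={e:-4; rest ⊤}
  B5:  IN=(all ⊤)  OUT={b:1, f:1; rest ⊤}
  B6:  IN=(all ⊤)  OUT=(all ⊤)
  B7:  IN=(all ⊤)  OUT=(all ⊤)
  B8:  IN=(all ⊤)  OUT=(all ⊤)
  B9:  IN=(all ⊤)  OUT={d:6; rest ⊤}

Merge at B2: IN[B2] = OUT[B1] = {a: ⊤, b: ⊤, c: ⊤, d: ⊤, e: ⊤, f: 0}

Answer: {a: ⊤, b: ⊤, c: ⊤, d: ⊤, e: ⊤, f: 0}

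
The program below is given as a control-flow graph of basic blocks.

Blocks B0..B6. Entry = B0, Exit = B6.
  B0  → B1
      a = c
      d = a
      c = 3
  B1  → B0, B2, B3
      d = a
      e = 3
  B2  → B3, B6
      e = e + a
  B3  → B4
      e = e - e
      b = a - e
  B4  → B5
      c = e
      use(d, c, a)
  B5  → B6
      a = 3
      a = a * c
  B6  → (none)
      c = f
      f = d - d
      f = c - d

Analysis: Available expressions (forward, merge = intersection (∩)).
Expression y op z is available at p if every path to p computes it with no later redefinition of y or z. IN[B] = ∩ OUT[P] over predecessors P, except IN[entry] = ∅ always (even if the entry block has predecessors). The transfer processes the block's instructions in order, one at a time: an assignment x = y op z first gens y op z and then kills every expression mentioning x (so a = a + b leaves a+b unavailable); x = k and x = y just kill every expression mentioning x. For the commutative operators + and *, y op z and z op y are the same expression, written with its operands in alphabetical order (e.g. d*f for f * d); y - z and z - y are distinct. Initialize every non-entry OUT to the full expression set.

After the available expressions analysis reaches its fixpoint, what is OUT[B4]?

Fixpoint table:
  B0:  IN={}  OUT={}
  B1:  IN={}  OUT={}
  B2:  IN={}  OUT={}
  B3:  IN={}  OUT={a-e}
  B4:  IN={a-e}  OUT={a-e}
  B5:  IN={a-e}  OUT={}
  B6:  IN={}  OUT={c-d, d-d}

Merge at B4: IN[B4] = OUT[B3] = {a-e}
Applying B4's transfer function to that IN value gives OUT[B4] (row B4 above).

Answer: {a-e}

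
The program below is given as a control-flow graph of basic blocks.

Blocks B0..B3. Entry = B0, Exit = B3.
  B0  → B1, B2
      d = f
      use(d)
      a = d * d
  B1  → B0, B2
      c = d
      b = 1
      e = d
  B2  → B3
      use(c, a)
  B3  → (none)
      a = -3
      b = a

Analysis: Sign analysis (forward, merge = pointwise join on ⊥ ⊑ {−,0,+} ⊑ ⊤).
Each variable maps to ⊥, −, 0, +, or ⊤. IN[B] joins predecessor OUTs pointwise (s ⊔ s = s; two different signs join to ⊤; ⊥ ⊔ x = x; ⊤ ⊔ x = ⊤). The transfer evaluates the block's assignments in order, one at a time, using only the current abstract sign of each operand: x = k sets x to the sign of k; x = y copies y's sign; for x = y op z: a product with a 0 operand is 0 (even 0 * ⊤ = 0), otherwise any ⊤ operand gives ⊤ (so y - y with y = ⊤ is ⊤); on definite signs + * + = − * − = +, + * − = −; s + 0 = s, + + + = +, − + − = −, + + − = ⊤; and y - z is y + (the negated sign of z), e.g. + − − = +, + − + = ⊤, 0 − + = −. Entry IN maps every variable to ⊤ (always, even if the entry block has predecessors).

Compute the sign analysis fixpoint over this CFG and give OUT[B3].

Per-block solution:
  B0:   IN=(all ⊤)   OUT=(all ⊤)
  B1:   IN=(all ⊤)   OUT={b:+; rest ⊤}
  B2:   IN=(all ⊤)   OUT=(all ⊤)
  B3:   IN=(all ⊤)   OUT={a:-, b:-; rest ⊤}

Merge at B3: IN[B3] = OUT[B2] = {a: ⊤, b: ⊤, c: ⊤, d: ⊤, e: ⊤, f: ⊤}
Applying B3's transfer function to that IN value gives OUT[B3] (row B3 above).

Answer: {a: -, b: -, c: ⊤, d: ⊤, e: ⊤, f: ⊤}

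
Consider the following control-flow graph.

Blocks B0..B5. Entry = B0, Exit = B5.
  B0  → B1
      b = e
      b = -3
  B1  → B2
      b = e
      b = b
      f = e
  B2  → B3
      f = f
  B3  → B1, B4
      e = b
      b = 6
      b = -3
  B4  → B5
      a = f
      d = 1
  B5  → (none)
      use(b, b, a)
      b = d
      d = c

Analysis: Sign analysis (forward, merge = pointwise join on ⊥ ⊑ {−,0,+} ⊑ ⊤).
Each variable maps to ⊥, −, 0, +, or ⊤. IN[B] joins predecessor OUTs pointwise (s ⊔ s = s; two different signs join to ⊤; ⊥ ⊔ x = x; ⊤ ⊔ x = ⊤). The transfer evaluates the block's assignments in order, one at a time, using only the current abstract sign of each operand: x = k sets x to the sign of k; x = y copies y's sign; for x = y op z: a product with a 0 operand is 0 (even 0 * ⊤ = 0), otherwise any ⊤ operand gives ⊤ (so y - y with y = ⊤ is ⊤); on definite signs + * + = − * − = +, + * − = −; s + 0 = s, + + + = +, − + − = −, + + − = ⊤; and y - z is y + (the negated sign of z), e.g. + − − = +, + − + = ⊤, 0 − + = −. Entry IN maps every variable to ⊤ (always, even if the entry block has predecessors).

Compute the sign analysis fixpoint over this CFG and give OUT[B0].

Answer: {a: ⊤, b: -, c: ⊤, d: ⊤, e: ⊤, f: ⊤}

Working:
Converged values:
  B0:   IN=(all ⊤)   OUT={b:-; rest ⊤}
  B1:   IN={b:-; rest ⊤}   OUT=(all ⊤)
  B2:   IN=(all ⊤)   OUT=(all ⊤)
  B3:   IN=(all ⊤)   OUT={b:-; rest ⊤}
  B4:   IN={b:-; rest ⊤}   OUT={b:-, d:+; rest ⊤}
  B5:   IN={b:-, d:+; rest ⊤}   OUT={b:+; rest ⊤}

B0 is the boundary node: IN[B0] = {a: ⊤, b: ⊤, c: ⊤, d: ⊤, e: ⊤, f: ⊤}
Applying B0's transfer function to that IN value gives OUT[B0] (row B0 above).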